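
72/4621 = 72/4621 = 0.02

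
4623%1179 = 1086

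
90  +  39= 129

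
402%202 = 200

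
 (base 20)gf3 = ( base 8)15057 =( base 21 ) F44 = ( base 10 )6703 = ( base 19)IAF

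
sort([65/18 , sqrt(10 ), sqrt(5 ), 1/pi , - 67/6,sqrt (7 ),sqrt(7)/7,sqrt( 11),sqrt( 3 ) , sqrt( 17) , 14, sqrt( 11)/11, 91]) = [ - 67/6,sqrt(11 )/11, 1/pi,sqrt ( 7)/7, sqrt( 3 ) , sqrt(5), sqrt( 7 ) , sqrt (10 ),sqrt ( 11 ),65/18,sqrt(17), 14 , 91] 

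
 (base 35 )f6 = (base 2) 1000010011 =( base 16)213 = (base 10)531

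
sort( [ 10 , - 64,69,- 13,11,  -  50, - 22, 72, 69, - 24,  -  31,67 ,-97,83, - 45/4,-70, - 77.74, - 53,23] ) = [ - 97 , - 77.74, - 70, - 64, - 53, - 50 , - 31, - 24,  -  22, - 13, -45/4,10,11,23,67,  69,69, 72,  83] 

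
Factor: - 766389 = -3^1 * 13^1*43^1*457^1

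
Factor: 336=2^4*3^1*7^1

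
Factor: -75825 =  - 3^2*5^2 * 337^1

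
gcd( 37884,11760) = 84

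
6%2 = 0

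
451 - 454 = - 3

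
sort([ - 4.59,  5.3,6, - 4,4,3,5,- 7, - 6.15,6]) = [-7, - 6.15, - 4.59,-4,3, 4,5,5.3,6,6]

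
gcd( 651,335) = 1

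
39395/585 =7879/117 =67.34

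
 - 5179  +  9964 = 4785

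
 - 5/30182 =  - 1+30177/30182 = - 0.00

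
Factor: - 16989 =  - 3^1*7^1* 809^1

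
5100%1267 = 32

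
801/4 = 801/4 = 200.25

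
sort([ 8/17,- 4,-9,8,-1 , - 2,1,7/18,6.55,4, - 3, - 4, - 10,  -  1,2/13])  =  [ - 10 ,- 9, - 4,-4, - 3,- 2, - 1,- 1,2/13,7/18,8/17,1,4, 6.55,8 ]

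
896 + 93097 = 93993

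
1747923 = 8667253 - 6919330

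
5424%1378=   1290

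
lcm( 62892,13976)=125784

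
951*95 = 90345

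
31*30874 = 957094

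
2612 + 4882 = 7494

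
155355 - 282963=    - 127608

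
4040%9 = 8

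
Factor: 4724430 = 2^1*3^1 * 5^1*23^1*41^1*167^1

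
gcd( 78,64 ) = 2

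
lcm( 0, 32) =0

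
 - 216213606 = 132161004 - 348374610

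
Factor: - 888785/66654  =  -2^(-1)*3^(  -  2)*5^1*7^(-1 )*  23^(-2)*149^1*1193^1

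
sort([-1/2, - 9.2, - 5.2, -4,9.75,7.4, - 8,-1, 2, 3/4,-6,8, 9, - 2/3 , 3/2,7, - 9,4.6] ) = [- 9.2, - 9, - 8,-6, - 5.2,  -  4,- 1, - 2/3,-1/2,3/4,3/2,2,4.6 , 7,7.4, 8,9, 9.75 ]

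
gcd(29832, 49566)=66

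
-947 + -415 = -1362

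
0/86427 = 0  =  0.00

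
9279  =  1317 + 7962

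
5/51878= 5/51878 = 0.00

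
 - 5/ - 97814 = 5/97814 = 0.00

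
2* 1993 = 3986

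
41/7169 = 41/7169= 0.01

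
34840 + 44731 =79571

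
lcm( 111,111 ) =111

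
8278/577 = 14+200/577=   14.35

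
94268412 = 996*94647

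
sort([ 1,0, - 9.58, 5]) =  [  -  9.58, 0,1,5 ] 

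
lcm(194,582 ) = 582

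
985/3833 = 985/3833 = 0.26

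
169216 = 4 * 42304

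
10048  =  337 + 9711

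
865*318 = 275070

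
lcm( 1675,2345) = 11725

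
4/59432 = 1/14858 = 0.00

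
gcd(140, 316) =4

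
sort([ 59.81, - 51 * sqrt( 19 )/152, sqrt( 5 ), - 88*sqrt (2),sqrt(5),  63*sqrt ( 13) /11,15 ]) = [ - 88*sqrt ( 2 ), - 51  *sqrt( 19 ) /152,sqrt(5), sqrt(5), 15, 63*sqrt(13)/11,59.81] 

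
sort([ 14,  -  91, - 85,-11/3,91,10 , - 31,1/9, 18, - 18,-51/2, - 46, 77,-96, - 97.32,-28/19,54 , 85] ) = [ - 97.32, - 96, - 91, - 85, - 46, - 31,  -  51/2,  -  18, -11/3, - 28/19, 1/9,10,14,18,54,77,85,  91]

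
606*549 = 332694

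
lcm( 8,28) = 56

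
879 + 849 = 1728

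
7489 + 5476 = 12965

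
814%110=44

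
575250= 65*8850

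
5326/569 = 9 + 205/569 = 9.36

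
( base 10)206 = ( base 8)316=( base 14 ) 10a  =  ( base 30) 6q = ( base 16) CE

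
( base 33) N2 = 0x2f9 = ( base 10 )761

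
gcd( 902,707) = 1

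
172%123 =49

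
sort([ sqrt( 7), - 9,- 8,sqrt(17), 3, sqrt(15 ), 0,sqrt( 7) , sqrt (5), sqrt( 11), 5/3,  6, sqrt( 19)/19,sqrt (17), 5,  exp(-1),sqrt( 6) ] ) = [ - 9,-8,0, sqrt( 19)/19, exp( - 1 ),  5/3, sqrt( 5),sqrt(6), sqrt( 7), sqrt(7),3 , sqrt(11 ),sqrt( 15), sqrt(17),  sqrt(17), 5,6]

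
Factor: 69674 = 2^1 * 11^1 * 3167^1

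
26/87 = 26/87=   0.30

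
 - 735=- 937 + 202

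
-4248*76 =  - 322848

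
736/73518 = 368/36759 = 0.01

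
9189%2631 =1296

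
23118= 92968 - 69850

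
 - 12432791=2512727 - 14945518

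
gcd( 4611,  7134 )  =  87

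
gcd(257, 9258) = 1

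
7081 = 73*97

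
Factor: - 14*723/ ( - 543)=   2^1*7^1 * 181^( - 1)*241^1 =3374/181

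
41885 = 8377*5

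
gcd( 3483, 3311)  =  43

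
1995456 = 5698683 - 3703227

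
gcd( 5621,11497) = 1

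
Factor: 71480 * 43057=3077714360  =  2^3*5^1*7^1*1787^1*6151^1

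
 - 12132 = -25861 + 13729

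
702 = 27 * 26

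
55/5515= 11/1103 = 0.01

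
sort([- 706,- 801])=[ - 801 , - 706]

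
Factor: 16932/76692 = 7^(- 1 ) * 11^( - 1)*17^1= 17/77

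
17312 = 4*4328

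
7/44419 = 7/44419 = 0.00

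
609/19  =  609/19  =  32.05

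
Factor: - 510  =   -2^1 * 3^1*5^1 * 17^1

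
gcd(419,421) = 1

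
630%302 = 26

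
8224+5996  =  14220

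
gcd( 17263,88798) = 1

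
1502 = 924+578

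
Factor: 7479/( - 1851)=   -  2493/617 = - 3^2 *277^1 * 617^ (-1)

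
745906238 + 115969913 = 861876151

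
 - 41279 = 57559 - 98838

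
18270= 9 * 2030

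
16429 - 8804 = 7625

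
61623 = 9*6847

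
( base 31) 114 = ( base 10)996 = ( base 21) 259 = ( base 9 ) 1326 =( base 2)1111100100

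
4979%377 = 78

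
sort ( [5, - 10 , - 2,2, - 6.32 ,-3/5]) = [ - 10, - 6.32,  -  2, - 3/5, 2, 5]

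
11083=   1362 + 9721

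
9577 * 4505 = 43144385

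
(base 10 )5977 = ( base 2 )1011101011001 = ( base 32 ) 5QP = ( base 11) 4544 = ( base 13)294A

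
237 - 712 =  - 475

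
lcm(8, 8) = 8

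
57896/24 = 7237/3 =2412.33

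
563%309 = 254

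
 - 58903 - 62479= - 121382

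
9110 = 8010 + 1100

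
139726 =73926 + 65800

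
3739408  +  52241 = 3791649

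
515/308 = 515/308= 1.67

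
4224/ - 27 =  - 1408/9 = - 156.44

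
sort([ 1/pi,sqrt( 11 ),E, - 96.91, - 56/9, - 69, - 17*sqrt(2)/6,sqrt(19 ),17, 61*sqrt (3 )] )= [ - 96.91, - 69, - 56/9, - 17*sqrt(2) /6, 1/pi,E,sqrt(11 ), sqrt(19 ), 17,61*sqrt(3 )]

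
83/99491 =83/99491= 0.00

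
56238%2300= 1038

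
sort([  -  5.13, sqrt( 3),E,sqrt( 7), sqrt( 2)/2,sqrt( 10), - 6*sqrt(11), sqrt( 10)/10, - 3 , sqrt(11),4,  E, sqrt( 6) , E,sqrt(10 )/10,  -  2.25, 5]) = [- 6*sqrt(11), - 5.13,-3 ,  -  2.25 , sqrt(10) /10, sqrt( 10) /10, sqrt(2)/2,sqrt( 3),sqrt ( 6), sqrt( 7), E,E,E , sqrt( 10),sqrt ( 11), 4,5]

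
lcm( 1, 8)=8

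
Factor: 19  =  19^1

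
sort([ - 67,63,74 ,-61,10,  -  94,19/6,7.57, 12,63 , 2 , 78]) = [-94,-67,-61, 2,19/6,7.57,10 , 12, 63,63,74, 78]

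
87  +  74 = 161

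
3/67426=3/67426 = 0.00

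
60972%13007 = 8944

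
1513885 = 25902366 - 24388481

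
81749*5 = 408745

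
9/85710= 3/28570= 0.00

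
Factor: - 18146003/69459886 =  - 2^( - 1)*  3701^1*4903^1*34729943^( - 1 ) 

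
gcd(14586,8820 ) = 6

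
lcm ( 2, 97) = 194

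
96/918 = 16/153=0.10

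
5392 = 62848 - 57456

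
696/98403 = 232/32801 = 0.01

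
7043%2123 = 674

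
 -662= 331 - 993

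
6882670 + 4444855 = 11327525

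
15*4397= 65955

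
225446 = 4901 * 46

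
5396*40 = 215840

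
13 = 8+5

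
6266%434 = 190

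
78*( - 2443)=-190554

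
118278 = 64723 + 53555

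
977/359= 2 + 259/359= 2.72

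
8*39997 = 319976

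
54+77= 131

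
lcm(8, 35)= 280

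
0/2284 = 0 = 0.00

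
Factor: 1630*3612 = 2^3 * 3^1  *5^1 * 7^1*43^1*163^1 = 5887560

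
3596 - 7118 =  - 3522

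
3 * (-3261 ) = -9783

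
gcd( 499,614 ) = 1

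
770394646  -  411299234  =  359095412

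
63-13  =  50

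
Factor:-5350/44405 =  -10/83 = - 2^1* 5^1*83^(-1 )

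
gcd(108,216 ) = 108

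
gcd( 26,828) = 2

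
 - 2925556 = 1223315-4148871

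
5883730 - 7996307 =-2112577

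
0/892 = 0 = 0.00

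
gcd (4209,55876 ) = 61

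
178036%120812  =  57224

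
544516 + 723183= 1267699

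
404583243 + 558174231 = 962757474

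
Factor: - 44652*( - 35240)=2^5*3^1*5^1*61^2*881^1 = 1573536480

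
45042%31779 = 13263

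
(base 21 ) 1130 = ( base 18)1C29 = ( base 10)9765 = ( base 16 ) 2625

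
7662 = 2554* 3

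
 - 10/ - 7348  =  5/3674 = 0.00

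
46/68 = 23/34= 0.68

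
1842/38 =48 + 9/19 =48.47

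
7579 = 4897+2682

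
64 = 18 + 46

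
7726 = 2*3863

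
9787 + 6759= 16546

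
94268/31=3040 + 28/31 = 3040.90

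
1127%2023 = 1127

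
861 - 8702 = -7841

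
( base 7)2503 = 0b1110100110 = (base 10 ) 934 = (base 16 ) 3a6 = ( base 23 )1he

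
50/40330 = 5/4033 = 0.00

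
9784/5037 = 1 + 4747/5037 = 1.94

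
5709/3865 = 5709/3865 = 1.48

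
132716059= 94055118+38660941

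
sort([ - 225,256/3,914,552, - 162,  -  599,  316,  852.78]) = [ - 599, - 225, - 162,  256/3, 316,552, 852.78,914]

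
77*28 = 2156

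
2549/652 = 2549/652 = 3.91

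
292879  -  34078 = 258801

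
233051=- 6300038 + 6533089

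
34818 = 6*5803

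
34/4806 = 17/2403 = 0.01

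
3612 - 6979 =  - 3367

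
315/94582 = 315/94582= 0.00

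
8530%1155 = 445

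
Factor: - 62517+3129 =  - 59388 = - 2^2 * 3^1*7^2*101^1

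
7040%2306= 122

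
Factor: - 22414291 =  - 229^1*97879^1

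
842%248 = 98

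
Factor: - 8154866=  -2^1*17^1 * 239849^1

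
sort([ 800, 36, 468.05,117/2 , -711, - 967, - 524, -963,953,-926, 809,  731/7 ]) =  [-967, - 963, -926, - 711, - 524, 36, 117/2, 731/7, 468.05 , 800,809, 953]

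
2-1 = 1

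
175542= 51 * 3442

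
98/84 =7/6 = 1.17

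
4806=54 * 89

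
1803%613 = 577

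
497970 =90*5533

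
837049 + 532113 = 1369162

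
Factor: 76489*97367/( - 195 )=-7447504463/195  =  - 3^(-1 )*5^( - 1 ) * 7^3*13^(-1 )*223^1*97367^1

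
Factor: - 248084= -2^2*109^1*569^1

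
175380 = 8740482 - 8565102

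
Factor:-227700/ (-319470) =2^1 * 3^1 * 5^1 * 11^1* 463^ (-1) = 330/463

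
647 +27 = 674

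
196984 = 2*98492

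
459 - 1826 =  - 1367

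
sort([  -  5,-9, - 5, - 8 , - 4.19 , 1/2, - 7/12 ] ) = [-9, - 8, - 5,  -  5, - 4.19 , - 7/12, 1/2] 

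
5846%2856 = 134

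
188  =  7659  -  7471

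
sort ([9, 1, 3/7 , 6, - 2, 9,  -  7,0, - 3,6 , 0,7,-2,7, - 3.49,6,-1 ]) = [ - 7,-3.49, - 3, - 2, - 2, - 1, 0,0, 3/7,  1,6,6,6,7, 7,9,9 ] 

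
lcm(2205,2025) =99225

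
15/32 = 15/32 = 0.47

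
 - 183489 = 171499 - 354988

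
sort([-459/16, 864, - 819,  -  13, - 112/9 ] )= [ - 819, - 459/16, - 13, - 112/9,  864 ]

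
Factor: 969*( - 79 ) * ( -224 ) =2^5*3^1*7^1*17^1*19^1*79^1  =  17147424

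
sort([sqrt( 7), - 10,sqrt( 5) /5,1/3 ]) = [ - 10,1/3,sqrt(5)/5 , sqrt ( 7 )]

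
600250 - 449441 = 150809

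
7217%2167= 716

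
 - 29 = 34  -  63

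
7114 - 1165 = 5949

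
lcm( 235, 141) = 705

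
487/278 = 487/278 = 1.75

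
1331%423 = 62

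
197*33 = 6501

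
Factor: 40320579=3^1 * 13^1* 739^1*1399^1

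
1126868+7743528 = 8870396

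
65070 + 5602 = 70672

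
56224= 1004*56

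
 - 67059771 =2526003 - 69585774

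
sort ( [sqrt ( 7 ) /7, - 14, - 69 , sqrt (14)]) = [ - 69,-14, sqrt(7)/7,sqrt ( 14 ) ]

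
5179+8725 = 13904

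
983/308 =983/308 = 3.19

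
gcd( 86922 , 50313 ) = 3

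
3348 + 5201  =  8549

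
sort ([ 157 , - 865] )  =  [-865, 157 ] 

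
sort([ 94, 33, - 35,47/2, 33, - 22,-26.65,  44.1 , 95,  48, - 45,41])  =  [-45, - 35 , - 26.65,-22,47/2, 33,33,  41 , 44.1, 48,  94,95 ] 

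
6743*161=1085623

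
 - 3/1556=-1 + 1553/1556 = -0.00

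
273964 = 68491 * 4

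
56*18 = 1008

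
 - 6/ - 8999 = 6/8999 = 0.00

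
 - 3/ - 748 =3/748 = 0.00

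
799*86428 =69055972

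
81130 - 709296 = -628166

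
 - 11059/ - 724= 11059/724 = 15.27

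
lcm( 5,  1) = 5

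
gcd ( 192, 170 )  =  2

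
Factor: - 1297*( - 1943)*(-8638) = -2^1*7^1*29^1*67^1*617^1 *1297^1 =- 21768373298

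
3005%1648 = 1357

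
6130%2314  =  1502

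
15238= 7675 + 7563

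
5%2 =1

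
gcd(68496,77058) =8562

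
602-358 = 244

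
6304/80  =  394/5 = 78.80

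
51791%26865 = 24926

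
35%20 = 15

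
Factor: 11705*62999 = 737403295 = 5^1*73^1* 863^1*2341^1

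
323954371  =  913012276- 589057905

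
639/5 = 639/5 = 127.80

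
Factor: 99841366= 2^1 * 313^1*159491^1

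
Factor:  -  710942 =-2^1*19^1*53^1*353^1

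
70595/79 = 70595/79=893.61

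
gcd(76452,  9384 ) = 276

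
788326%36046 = 31360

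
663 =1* 663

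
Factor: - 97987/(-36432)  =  2^ ( - 4 )*3^(-2 ) *11^ ( - 1)*23^(-1 ) *97987^1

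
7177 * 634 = 4550218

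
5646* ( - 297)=-1676862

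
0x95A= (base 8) 4532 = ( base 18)770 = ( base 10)2394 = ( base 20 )5je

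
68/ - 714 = - 2/21 = - 0.10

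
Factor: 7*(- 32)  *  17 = -2^5*7^1*17^1=- 3808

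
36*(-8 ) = - 288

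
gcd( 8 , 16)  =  8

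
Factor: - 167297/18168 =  - 221/24 = -2^( - 3)*3^(-1)*13^1*17^1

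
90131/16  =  90131/16 = 5633.19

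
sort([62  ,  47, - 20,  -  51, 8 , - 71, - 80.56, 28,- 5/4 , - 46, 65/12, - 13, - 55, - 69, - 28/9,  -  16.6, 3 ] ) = [  -  80.56, - 71, - 69, - 55,-51, - 46, - 20, - 16.6,  -  13,  -  28/9, - 5/4,  3, 65/12, 8, 28, 47, 62 ] 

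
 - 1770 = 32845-34615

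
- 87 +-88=  -  175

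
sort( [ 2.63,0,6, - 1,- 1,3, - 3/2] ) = [ - 3/2, -1, - 1,  0,  2.63, 3,6]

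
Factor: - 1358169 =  - 3^1*139^1*3257^1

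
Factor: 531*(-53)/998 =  - 2^( - 1)*3^2*53^1*59^1*499^( - 1 ) = - 28143/998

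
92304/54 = 5128/3  =  1709.33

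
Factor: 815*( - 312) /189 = - 84760/63 = -  2^3*3^(-2)*5^1 * 7^(-1)*13^1 * 163^1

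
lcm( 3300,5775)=23100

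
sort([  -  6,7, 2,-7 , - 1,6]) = [-7 ,-6, - 1,2, 6,7]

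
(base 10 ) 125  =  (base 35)3k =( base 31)41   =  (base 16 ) 7d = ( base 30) 45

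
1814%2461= 1814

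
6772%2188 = 208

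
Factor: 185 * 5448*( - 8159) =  - 8223292920 = - 2^3*3^1*5^1*37^1*41^1*199^1*227^1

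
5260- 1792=3468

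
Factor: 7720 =2^3*5^1*193^1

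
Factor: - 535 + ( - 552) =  - 1087 = - 1087^1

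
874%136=58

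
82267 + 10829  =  93096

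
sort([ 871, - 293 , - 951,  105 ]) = [ - 951, - 293, 105, 871] 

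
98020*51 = 4999020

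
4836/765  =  6 + 82/255 = 6.32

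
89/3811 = 89/3811  =  0.02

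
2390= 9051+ - 6661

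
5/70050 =1/14010 = 0.00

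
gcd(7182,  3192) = 798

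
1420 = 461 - -959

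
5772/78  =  74 = 74.00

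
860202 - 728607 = 131595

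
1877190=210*8939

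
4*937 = 3748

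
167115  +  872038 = 1039153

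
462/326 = 1 + 68/163  =  1.42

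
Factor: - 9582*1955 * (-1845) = 34562034450 = 2^1*3^3*5^2 * 17^1* 23^1*41^1*1597^1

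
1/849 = 1/849 = 0.00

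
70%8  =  6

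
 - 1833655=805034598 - 806868253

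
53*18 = 954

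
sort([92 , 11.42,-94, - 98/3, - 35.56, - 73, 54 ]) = [ - 94, - 73 , - 35.56, - 98/3, 11.42, 54, 92 ]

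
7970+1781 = 9751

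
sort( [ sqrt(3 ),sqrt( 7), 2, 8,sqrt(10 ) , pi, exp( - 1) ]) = [exp( - 1 ), sqrt ( 3), 2, sqrt( 7 ),pi , sqrt(10), 8 ]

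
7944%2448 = 600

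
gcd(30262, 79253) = 1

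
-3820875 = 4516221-8337096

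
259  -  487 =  - 228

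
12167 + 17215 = 29382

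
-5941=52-5993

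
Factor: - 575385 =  - 3^1* 5^1 *89^1*431^1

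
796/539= 1 + 257/539 = 1.48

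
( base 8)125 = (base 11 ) 78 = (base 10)85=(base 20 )45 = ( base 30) 2p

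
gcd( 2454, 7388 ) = 2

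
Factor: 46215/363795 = 39/307 =3^1*13^1*307^( - 1)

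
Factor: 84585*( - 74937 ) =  - 6338546145 = - 3^2 * 5^1*5639^1*24979^1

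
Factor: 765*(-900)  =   - 2^2*3^4*5^3*17^1=- 688500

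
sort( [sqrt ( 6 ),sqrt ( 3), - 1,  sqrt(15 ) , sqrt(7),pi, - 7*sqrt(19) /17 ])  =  [ - 7*sqrt( 19 )/17, - 1, sqrt ( 3),sqrt ( 6),sqrt( 7 ),  pi,sqrt( 15) ] 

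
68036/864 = 17009/216=78.75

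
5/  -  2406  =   - 1+2401/2406 = - 0.00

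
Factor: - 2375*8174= - 19413250=- 2^1 * 5^3*19^1*61^1*67^1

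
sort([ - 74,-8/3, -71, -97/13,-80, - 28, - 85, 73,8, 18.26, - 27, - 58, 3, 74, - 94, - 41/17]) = [ -94, - 85, - 80, - 74, - 71,- 58 , - 28, -27, - 97/13, - 8/3,-41/17, 3 , 8 , 18.26,73,  74]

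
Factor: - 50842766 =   -  2^1*13^1*1955491^1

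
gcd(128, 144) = 16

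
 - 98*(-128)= 12544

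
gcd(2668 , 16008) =2668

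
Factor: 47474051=31^1*271^1*5651^1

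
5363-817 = 4546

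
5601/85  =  65 + 76/85 = 65.89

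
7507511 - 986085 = 6521426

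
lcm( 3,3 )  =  3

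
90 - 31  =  59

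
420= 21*20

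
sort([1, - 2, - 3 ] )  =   [ - 3, - 2,1 ] 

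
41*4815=197415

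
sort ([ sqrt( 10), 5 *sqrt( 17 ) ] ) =[ sqrt( 10 ), 5 * sqrt( 17)] 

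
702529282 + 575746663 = 1278275945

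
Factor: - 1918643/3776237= - 1918643^1*3776237^( - 1) 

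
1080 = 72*15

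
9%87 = 9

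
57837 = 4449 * 13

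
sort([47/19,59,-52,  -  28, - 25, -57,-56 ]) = [- 57, - 56,- 52,  -  28, - 25,  47/19,59]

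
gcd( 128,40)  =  8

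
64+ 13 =77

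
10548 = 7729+2819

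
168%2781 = 168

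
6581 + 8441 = 15022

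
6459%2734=991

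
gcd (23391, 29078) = 1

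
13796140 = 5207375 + 8588765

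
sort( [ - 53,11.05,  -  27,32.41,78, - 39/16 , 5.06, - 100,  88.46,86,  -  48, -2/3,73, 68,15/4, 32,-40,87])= [ -100, - 53,-48, - 40, -27, - 39/16,  -  2/3,15/4, 5.06,11.05,32, 32.41,68, 73,78, 86,87,88.46]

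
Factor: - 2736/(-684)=2^2 = 4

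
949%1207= 949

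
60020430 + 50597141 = 110617571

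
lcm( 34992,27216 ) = 244944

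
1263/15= 421/5  =  84.20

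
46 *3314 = 152444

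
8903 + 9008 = 17911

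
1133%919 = 214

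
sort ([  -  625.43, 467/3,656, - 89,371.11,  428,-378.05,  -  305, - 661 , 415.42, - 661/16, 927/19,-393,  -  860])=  [-860,- 661,-625.43, - 393,  -  378.05, - 305 , - 89,  -  661/16, 927/19,467/3, 371.11,415.42, 428, 656] 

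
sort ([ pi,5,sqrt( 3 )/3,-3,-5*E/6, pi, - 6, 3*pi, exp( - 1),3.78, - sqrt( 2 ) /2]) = [  -  6, -3,-5 * E/6,-sqrt( 2 ) /2,exp(-1 ), sqrt(3)/3, pi, pi, 3.78,5, 3*pi ] 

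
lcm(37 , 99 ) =3663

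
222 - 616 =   -  394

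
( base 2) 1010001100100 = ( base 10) 5220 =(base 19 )E8E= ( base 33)4Q6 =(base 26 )7ik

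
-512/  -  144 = 32/9 = 3.56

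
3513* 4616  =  16216008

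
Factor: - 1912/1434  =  -4/3 = -  2^2*3^(- 1 ) 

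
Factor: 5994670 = 2^1*5^1*11^1 * 54497^1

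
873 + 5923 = 6796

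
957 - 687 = 270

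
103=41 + 62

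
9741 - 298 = 9443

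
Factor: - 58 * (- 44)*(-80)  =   - 204160 = - 2^7*5^1*11^1 * 29^1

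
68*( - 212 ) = -14416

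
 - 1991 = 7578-9569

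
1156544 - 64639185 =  - 63482641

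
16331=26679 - 10348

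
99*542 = 53658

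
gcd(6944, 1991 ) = 1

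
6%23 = 6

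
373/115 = 373/115 =3.24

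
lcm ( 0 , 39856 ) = 0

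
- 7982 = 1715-9697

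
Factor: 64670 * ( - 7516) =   -  486059720  =  - 2^3 * 5^1 * 29^1*223^1*1879^1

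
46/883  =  46/883   =  0.05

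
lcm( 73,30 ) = 2190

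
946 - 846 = 100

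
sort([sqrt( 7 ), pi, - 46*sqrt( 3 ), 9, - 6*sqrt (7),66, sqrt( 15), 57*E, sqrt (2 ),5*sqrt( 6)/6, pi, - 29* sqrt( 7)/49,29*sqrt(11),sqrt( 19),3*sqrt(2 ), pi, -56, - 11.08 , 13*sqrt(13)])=[-46*sqrt(3),-56,-6*sqrt( 7), -11.08, - 29*sqrt( 7)/49,sqrt(2), 5*sqrt( 6)/6, sqrt ( 7) , pi,pi, pi,sqrt( 15), 3*sqrt (2) , sqrt( 19), 9, 13*sqrt (13),66, 29*sqrt( 11), 57*E] 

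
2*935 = 1870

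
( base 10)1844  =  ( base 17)668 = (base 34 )1k8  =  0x734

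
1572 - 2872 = -1300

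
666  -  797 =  - 131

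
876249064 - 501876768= 374372296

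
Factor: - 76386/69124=-38193/34562 = -  2^( - 1)*3^1*11^( - 1)*29^1*439^1* 1571^( - 1) 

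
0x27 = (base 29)1A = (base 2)100111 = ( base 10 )39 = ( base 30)19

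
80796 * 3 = 242388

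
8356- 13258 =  - 4902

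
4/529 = 4/529 =0.01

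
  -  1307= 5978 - 7285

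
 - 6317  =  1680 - 7997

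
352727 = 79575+273152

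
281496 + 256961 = 538457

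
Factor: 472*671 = 2^3*11^1*59^1*61^1 = 316712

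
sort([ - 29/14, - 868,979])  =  [ - 868,- 29/14,  979]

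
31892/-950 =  - 34 + 204/475 = - 33.57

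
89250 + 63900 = 153150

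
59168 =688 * 86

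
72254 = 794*91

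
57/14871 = 19/4957 = 0.00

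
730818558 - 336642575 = 394175983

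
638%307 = 24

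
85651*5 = 428255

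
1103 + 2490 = 3593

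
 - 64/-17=3 + 13/17  =  3.76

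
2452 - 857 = 1595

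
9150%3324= 2502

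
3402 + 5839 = 9241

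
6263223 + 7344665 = 13607888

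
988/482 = 2+12/241 = 2.05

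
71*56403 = 4004613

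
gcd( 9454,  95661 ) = 1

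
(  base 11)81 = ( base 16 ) 59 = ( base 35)2J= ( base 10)89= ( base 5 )324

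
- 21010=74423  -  95433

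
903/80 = 903/80 = 11.29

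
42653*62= 2644486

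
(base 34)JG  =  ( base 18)20E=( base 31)LB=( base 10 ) 662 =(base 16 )296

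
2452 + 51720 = 54172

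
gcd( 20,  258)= 2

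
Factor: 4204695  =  3^1*5^1*11^1*17^1*1499^1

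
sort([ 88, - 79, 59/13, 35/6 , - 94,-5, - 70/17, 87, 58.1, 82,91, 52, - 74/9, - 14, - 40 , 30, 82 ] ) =[-94 , - 79, - 40,-14, - 74/9, -5,-70/17, 59/13, 35/6,30, 52,  58.1, 82, 82, 87,88,91] 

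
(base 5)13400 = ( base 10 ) 1100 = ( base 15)4D5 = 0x44c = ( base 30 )16K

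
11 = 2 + 9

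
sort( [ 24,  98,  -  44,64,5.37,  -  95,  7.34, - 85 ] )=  [ - 95, - 85, -44, 5.37,7.34,24 , 64,98]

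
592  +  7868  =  8460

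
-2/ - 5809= 2/5809=0.00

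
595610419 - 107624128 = 487986291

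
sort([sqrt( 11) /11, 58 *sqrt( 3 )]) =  [sqrt( 11) /11, 58*sqrt( 3 )]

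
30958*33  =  1021614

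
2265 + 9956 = 12221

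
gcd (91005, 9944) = 1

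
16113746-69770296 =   -  53656550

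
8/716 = 2/179 = 0.01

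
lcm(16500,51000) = 561000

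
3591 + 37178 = 40769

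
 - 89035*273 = - 24306555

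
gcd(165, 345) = 15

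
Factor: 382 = 2^1*191^1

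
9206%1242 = 512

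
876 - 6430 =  - 5554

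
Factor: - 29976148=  - 2^2* 19^1*137^1* 2879^1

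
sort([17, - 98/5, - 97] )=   [  -  97, - 98/5,17]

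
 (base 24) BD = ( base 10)277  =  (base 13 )184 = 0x115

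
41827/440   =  41827/440 = 95.06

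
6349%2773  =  803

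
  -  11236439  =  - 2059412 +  -9177027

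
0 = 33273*0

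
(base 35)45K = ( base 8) 11747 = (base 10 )5095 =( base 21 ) BBD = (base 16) 13E7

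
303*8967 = 2717001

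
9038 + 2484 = 11522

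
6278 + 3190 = 9468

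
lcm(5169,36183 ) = 36183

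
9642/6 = 1607 = 1607.00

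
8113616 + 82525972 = 90639588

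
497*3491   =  1735027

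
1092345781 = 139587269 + 952758512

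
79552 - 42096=37456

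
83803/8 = 83803/8= 10475.38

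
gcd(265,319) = 1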